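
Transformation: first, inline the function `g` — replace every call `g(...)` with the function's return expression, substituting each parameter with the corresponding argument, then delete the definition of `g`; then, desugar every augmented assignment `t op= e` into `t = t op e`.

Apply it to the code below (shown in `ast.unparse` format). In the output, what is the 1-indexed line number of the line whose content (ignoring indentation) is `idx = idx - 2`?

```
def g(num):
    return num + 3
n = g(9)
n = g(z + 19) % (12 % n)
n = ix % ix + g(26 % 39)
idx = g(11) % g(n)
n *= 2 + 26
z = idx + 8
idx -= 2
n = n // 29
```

Transformed code:
n = 9 + 3
n = (z + 19 + 3) % (12 % n)
n = ix % ix + (26 % 39 + 3)
idx = (11 + 3) % (n + 3)
n = n * (2 + 26)
z = idx + 8
idx = idx - 2
n = n // 29

7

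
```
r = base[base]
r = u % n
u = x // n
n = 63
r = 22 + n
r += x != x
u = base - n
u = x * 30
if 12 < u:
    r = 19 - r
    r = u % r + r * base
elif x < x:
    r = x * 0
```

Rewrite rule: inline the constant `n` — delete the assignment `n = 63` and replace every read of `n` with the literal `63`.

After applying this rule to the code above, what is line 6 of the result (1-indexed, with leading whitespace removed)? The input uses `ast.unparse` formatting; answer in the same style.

Transformed code:
r = base[base]
r = u % 63
u = x // 63
r = 22 + 63
r += x != x
u = base - 63
u = x * 30
if 12 < u:
    r = 19 - r
    r = u % r + r * base
elif x < x:
    r = x * 0

u = base - 63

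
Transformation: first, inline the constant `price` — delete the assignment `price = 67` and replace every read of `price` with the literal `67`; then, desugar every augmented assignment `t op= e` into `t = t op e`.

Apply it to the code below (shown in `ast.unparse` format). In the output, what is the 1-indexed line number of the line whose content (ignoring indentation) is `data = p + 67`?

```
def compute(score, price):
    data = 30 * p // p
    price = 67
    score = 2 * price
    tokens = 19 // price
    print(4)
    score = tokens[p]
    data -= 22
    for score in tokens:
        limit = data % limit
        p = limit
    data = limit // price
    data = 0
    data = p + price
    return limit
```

Transformed code:
def compute(score, price):
    data = 30 * p // p
    score = 2 * 67
    tokens = 19 // 67
    print(4)
    score = tokens[p]
    data = data - 22
    for score in tokens:
        limit = data % limit
        p = limit
    data = limit // 67
    data = 0
    data = p + 67
    return limit

13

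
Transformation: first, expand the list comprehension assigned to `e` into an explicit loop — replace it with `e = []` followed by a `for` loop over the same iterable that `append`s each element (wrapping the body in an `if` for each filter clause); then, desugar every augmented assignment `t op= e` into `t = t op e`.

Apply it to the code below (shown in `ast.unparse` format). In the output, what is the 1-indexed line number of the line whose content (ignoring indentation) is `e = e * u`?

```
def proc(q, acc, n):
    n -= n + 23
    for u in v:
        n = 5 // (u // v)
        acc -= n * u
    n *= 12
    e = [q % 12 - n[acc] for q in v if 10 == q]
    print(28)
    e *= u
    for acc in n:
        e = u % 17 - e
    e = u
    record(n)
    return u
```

Transformed code:
def proc(q, acc, n):
    n = n - (n + 23)
    for u in v:
        n = 5 // (u // v)
        acc = acc - n * u
    n = n * 12
    e = []
    for q in v:
        if 10 == q:
            e.append(q % 12 - n[acc])
    print(28)
    e = e * u
    for acc in n:
        e = u % 17 - e
    e = u
    record(n)
    return u

12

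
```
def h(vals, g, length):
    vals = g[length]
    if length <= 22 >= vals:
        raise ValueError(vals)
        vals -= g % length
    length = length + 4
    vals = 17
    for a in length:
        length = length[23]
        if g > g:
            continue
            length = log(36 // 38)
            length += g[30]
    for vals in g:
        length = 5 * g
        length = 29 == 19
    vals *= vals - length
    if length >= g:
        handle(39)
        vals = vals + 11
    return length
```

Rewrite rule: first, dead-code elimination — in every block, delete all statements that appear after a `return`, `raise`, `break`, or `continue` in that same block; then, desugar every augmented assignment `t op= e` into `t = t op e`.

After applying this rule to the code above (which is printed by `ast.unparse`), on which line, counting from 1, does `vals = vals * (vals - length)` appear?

14

Transformed code:
def h(vals, g, length):
    vals = g[length]
    if length <= 22 >= vals:
        raise ValueError(vals)
    length = length + 4
    vals = 17
    for a in length:
        length = length[23]
        if g > g:
            continue
    for vals in g:
        length = 5 * g
        length = 29 == 19
    vals = vals * (vals - length)
    if length >= g:
        handle(39)
        vals = vals + 11
    return length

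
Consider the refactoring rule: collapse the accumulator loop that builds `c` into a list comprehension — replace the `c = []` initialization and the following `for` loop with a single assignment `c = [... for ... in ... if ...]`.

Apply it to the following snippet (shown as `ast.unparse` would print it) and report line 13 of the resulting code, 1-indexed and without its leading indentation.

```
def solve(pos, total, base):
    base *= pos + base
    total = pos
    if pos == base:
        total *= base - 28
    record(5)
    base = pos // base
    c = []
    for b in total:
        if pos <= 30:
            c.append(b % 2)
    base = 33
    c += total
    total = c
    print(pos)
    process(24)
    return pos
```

process(24)

Transformed code:
def solve(pos, total, base):
    base *= pos + base
    total = pos
    if pos == base:
        total *= base - 28
    record(5)
    base = pos // base
    c = [b % 2 for b in total if pos <= 30]
    base = 33
    c += total
    total = c
    print(pos)
    process(24)
    return pos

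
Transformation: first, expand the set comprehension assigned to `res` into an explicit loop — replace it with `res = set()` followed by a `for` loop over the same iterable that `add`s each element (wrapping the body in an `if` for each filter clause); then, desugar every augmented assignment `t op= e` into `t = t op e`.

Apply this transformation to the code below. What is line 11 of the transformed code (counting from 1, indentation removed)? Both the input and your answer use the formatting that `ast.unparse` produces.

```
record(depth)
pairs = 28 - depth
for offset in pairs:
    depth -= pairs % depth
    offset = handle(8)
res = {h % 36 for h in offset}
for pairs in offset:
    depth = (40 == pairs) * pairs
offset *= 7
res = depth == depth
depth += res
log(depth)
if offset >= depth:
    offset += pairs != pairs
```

offset = offset * 7

Transformed code:
record(depth)
pairs = 28 - depth
for offset in pairs:
    depth = depth - pairs % depth
    offset = handle(8)
res = set()
for h in offset:
    res.add(h % 36)
for pairs in offset:
    depth = (40 == pairs) * pairs
offset = offset * 7
res = depth == depth
depth = depth + res
log(depth)
if offset >= depth:
    offset = offset + (pairs != pairs)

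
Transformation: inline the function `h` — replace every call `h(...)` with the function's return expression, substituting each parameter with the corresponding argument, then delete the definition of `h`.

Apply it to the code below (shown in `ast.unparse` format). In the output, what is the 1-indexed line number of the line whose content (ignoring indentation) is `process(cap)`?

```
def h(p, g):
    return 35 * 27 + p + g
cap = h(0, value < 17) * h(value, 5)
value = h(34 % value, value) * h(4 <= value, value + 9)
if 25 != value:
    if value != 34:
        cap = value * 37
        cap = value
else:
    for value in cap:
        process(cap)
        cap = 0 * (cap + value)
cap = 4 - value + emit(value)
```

9

Transformed code:
cap = (35 * 27 + 0 + (value < 17)) * (35 * 27 + value + 5)
value = (35 * 27 + 34 % value + value) * (35 * 27 + (4 <= value) + (value + 9))
if 25 != value:
    if value != 34:
        cap = value * 37
        cap = value
else:
    for value in cap:
        process(cap)
        cap = 0 * (cap + value)
cap = 4 - value + emit(value)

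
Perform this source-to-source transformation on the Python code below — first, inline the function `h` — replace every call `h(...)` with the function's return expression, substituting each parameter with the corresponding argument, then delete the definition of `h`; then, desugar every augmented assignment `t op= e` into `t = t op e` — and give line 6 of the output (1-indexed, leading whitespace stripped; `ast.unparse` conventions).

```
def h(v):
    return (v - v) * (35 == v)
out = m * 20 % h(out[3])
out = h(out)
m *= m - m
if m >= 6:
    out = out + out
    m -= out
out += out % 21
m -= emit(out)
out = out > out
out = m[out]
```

m = m - out

Transformed code:
out = m * 20 % ((out[3] - out[3]) * (35 == out[3]))
out = (out - out) * (35 == out)
m = m * (m - m)
if m >= 6:
    out = out + out
    m = m - out
out = out + out % 21
m = m - emit(out)
out = out > out
out = m[out]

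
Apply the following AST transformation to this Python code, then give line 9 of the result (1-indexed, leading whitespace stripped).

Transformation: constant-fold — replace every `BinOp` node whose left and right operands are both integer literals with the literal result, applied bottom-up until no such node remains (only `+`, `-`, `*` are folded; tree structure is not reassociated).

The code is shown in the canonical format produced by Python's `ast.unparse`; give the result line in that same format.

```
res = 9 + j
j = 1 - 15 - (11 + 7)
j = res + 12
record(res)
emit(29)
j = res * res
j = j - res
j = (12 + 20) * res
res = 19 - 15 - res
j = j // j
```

Transformed code:
res = 9 + j
j = -32
j = res + 12
record(res)
emit(29)
j = res * res
j = j - res
j = 32 * res
res = 4 - res
j = j // j

res = 4 - res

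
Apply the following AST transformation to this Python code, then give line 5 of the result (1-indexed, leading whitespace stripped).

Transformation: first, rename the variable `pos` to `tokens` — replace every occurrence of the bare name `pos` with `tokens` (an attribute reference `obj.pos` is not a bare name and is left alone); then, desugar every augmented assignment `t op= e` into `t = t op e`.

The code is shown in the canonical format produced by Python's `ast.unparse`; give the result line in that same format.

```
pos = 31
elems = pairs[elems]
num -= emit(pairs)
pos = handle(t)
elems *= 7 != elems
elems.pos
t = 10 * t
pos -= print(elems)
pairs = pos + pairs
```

Transformed code:
tokens = 31
elems = pairs[elems]
num = num - emit(pairs)
tokens = handle(t)
elems = elems * (7 != elems)
elems.pos
t = 10 * t
tokens = tokens - print(elems)
pairs = tokens + pairs

elems = elems * (7 != elems)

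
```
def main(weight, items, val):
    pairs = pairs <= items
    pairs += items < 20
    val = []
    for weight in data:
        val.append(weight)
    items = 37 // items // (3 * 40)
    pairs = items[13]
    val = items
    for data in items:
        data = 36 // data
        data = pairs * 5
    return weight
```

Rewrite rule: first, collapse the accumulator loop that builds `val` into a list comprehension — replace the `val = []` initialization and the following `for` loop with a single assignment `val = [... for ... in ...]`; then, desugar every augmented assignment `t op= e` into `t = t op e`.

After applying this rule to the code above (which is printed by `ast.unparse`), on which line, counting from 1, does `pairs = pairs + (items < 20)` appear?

Transformed code:
def main(weight, items, val):
    pairs = pairs <= items
    pairs = pairs + (items < 20)
    val = [weight for weight in data]
    items = 37 // items // (3 * 40)
    pairs = items[13]
    val = items
    for data in items:
        data = 36 // data
        data = pairs * 5
    return weight

3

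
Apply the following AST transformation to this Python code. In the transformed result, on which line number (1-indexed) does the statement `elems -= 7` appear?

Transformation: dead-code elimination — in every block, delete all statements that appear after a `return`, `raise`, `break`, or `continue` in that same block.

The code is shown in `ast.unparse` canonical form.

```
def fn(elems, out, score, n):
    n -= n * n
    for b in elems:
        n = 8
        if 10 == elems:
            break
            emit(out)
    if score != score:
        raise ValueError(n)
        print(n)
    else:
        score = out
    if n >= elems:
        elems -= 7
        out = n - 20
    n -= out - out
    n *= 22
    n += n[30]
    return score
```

Transformed code:
def fn(elems, out, score, n):
    n -= n * n
    for b in elems:
        n = 8
        if 10 == elems:
            break
    if score != score:
        raise ValueError(n)
    else:
        score = out
    if n >= elems:
        elems -= 7
        out = n - 20
    n -= out - out
    n *= 22
    n += n[30]
    return score

12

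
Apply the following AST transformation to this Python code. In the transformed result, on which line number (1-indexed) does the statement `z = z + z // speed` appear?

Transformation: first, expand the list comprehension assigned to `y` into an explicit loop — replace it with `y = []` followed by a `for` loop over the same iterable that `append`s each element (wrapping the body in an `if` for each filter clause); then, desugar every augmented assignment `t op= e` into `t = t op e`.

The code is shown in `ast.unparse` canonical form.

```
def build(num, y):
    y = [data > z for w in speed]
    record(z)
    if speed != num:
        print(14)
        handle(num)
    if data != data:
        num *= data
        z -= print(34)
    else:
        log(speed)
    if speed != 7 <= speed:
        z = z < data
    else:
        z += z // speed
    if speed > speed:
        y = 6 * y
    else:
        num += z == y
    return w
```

17

Transformed code:
def build(num, y):
    y = []
    for w in speed:
        y.append(data > z)
    record(z)
    if speed != num:
        print(14)
        handle(num)
    if data != data:
        num = num * data
        z = z - print(34)
    else:
        log(speed)
    if speed != 7 <= speed:
        z = z < data
    else:
        z = z + z // speed
    if speed > speed:
        y = 6 * y
    else:
        num = num + (z == y)
    return w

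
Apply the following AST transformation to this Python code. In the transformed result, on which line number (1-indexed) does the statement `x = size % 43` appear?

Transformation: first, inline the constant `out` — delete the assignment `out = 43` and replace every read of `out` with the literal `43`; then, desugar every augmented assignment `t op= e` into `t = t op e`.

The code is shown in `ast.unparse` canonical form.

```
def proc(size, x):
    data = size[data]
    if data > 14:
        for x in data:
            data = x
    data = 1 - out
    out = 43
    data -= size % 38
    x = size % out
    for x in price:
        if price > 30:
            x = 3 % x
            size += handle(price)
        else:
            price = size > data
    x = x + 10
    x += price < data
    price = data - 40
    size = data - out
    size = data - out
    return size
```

8

Transformed code:
def proc(size, x):
    data = size[data]
    if data > 14:
        for x in data:
            data = x
    data = 1 - 43
    data = data - size % 38
    x = size % 43
    for x in price:
        if price > 30:
            x = 3 % x
            size = size + handle(price)
        else:
            price = size > data
    x = x + 10
    x = x + (price < data)
    price = data - 40
    size = data - 43
    size = data - 43
    return size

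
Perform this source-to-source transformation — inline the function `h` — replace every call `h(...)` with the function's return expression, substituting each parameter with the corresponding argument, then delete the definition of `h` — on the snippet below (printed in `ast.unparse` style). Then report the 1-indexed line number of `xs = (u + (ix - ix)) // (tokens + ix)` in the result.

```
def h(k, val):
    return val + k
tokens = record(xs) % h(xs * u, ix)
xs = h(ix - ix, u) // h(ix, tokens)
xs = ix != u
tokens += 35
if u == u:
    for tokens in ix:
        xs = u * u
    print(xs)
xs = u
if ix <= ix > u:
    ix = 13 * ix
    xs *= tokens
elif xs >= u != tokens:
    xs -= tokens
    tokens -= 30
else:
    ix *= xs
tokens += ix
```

2

Transformed code:
tokens = record(xs) % (ix + xs * u)
xs = (u + (ix - ix)) // (tokens + ix)
xs = ix != u
tokens += 35
if u == u:
    for tokens in ix:
        xs = u * u
    print(xs)
xs = u
if ix <= ix > u:
    ix = 13 * ix
    xs *= tokens
elif xs >= u != tokens:
    xs -= tokens
    tokens -= 30
else:
    ix *= xs
tokens += ix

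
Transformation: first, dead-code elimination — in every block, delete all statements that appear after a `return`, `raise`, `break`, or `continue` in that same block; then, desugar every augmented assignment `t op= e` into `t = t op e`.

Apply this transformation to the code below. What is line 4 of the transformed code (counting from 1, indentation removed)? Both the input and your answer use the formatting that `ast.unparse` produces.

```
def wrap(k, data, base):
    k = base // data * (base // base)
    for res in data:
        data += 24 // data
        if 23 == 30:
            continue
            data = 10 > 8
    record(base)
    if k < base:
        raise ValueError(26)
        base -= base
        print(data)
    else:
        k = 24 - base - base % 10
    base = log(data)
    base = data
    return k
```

Transformed code:
def wrap(k, data, base):
    k = base // data * (base // base)
    for res in data:
        data = data + 24 // data
        if 23 == 30:
            continue
    record(base)
    if k < base:
        raise ValueError(26)
    else:
        k = 24 - base - base % 10
    base = log(data)
    base = data
    return k

data = data + 24 // data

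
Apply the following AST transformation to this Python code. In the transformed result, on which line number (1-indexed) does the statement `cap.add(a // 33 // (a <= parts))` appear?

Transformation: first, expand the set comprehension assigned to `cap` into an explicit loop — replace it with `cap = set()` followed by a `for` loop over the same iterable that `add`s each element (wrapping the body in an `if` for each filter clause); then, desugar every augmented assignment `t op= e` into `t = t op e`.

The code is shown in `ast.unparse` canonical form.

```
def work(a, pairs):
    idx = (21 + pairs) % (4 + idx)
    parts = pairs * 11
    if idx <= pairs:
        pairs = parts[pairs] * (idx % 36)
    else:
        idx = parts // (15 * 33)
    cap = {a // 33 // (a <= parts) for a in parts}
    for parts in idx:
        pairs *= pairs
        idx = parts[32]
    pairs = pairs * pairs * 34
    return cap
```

Transformed code:
def work(a, pairs):
    idx = (21 + pairs) % (4 + idx)
    parts = pairs * 11
    if idx <= pairs:
        pairs = parts[pairs] * (idx % 36)
    else:
        idx = parts // (15 * 33)
    cap = set()
    for a in parts:
        cap.add(a // 33 // (a <= parts))
    for parts in idx:
        pairs = pairs * pairs
        idx = parts[32]
    pairs = pairs * pairs * 34
    return cap

10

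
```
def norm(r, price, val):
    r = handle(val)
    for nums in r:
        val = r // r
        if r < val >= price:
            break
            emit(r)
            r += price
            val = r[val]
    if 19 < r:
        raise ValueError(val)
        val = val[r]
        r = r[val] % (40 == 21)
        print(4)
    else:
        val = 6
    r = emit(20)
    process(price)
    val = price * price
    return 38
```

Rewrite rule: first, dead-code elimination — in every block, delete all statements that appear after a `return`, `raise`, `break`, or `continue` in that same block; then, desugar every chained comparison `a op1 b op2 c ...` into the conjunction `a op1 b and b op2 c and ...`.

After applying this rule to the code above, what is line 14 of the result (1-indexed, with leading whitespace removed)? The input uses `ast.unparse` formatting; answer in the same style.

return 38

Transformed code:
def norm(r, price, val):
    r = handle(val)
    for nums in r:
        val = r // r
        if r < val and val >= price:
            break
    if 19 < r:
        raise ValueError(val)
    else:
        val = 6
    r = emit(20)
    process(price)
    val = price * price
    return 38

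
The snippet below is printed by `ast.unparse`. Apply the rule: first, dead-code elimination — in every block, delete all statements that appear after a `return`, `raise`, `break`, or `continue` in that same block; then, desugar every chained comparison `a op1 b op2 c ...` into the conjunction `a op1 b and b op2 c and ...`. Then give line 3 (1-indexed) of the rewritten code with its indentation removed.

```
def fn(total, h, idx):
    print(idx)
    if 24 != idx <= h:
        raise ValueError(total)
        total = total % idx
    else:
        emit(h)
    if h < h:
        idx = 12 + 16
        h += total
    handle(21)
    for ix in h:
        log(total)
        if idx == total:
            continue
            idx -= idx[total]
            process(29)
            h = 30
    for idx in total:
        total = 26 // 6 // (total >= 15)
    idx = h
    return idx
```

Transformed code:
def fn(total, h, idx):
    print(idx)
    if 24 != idx and idx <= h:
        raise ValueError(total)
    else:
        emit(h)
    if h < h:
        idx = 12 + 16
        h += total
    handle(21)
    for ix in h:
        log(total)
        if idx == total:
            continue
    for idx in total:
        total = 26 // 6 // (total >= 15)
    idx = h
    return idx

if 24 != idx and idx <= h:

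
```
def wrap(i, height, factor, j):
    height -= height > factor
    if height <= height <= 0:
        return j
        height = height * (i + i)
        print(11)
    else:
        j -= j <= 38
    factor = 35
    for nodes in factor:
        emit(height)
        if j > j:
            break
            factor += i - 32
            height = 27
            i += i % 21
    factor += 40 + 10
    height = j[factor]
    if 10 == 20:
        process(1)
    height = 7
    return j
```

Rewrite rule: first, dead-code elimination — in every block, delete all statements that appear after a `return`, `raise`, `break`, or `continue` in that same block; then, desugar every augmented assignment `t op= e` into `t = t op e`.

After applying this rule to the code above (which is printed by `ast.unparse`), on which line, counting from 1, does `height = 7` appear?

16

Transformed code:
def wrap(i, height, factor, j):
    height = height - (height > factor)
    if height <= height <= 0:
        return j
    else:
        j = j - (j <= 38)
    factor = 35
    for nodes in factor:
        emit(height)
        if j > j:
            break
    factor = factor + (40 + 10)
    height = j[factor]
    if 10 == 20:
        process(1)
    height = 7
    return j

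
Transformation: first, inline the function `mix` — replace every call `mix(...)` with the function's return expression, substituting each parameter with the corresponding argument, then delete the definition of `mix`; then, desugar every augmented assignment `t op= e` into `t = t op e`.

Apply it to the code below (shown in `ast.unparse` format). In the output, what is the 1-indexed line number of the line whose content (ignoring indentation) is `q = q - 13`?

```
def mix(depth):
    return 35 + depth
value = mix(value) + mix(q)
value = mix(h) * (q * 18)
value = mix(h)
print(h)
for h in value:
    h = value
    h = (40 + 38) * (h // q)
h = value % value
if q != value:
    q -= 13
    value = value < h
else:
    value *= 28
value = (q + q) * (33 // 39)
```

10

Transformed code:
value = 35 + value + (35 + q)
value = (35 + h) * (q * 18)
value = 35 + h
print(h)
for h in value:
    h = value
    h = (40 + 38) * (h // q)
h = value % value
if q != value:
    q = q - 13
    value = value < h
else:
    value = value * 28
value = (q + q) * (33 // 39)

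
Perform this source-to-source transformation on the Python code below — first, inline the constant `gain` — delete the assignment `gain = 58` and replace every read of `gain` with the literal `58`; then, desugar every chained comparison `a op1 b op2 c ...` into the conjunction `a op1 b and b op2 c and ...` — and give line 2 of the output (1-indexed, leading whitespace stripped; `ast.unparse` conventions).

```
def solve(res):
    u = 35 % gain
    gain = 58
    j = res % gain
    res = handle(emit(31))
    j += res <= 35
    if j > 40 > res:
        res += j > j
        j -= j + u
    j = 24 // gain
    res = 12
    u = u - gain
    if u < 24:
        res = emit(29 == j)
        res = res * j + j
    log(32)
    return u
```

u = 35 % 58

Transformed code:
def solve(res):
    u = 35 % 58
    j = res % 58
    res = handle(emit(31))
    j += res <= 35
    if j > 40 and 40 > res:
        res += j > j
        j -= j + u
    j = 24 // 58
    res = 12
    u = u - 58
    if u < 24:
        res = emit(29 == j)
        res = res * j + j
    log(32)
    return u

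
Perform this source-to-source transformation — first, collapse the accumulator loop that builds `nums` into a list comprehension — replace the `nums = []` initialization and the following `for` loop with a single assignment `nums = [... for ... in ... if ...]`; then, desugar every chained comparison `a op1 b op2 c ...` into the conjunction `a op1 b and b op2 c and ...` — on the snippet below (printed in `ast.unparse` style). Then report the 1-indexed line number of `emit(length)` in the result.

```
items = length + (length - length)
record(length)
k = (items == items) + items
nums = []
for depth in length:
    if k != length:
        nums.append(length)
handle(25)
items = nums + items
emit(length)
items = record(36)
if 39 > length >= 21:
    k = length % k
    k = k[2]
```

Transformed code:
items = length + (length - length)
record(length)
k = (items == items) + items
nums = [length for depth in length if k != length]
handle(25)
items = nums + items
emit(length)
items = record(36)
if 39 > length and length >= 21:
    k = length % k
    k = k[2]

7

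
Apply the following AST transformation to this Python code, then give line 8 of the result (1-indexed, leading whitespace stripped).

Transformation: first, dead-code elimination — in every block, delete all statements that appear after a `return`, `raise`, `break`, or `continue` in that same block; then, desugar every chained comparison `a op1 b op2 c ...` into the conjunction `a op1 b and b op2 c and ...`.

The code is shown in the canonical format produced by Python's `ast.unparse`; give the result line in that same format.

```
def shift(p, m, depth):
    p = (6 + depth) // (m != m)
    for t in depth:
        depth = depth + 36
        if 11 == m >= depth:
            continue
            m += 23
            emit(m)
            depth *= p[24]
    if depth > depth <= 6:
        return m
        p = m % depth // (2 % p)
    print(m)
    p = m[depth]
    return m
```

return m

Transformed code:
def shift(p, m, depth):
    p = (6 + depth) // (m != m)
    for t in depth:
        depth = depth + 36
        if 11 == m and m >= depth:
            continue
    if depth > depth and depth <= 6:
        return m
    print(m)
    p = m[depth]
    return m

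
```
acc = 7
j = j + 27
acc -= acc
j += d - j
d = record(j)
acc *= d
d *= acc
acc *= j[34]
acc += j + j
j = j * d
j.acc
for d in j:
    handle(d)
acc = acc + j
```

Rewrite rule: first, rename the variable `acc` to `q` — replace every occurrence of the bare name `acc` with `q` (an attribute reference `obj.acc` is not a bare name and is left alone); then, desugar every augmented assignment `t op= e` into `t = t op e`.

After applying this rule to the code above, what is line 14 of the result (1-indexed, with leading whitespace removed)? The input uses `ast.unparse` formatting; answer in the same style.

q = q + j

Transformed code:
q = 7
j = j + 27
q = q - q
j = j + (d - j)
d = record(j)
q = q * d
d = d * q
q = q * j[34]
q = q + (j + j)
j = j * d
j.acc
for d in j:
    handle(d)
q = q + j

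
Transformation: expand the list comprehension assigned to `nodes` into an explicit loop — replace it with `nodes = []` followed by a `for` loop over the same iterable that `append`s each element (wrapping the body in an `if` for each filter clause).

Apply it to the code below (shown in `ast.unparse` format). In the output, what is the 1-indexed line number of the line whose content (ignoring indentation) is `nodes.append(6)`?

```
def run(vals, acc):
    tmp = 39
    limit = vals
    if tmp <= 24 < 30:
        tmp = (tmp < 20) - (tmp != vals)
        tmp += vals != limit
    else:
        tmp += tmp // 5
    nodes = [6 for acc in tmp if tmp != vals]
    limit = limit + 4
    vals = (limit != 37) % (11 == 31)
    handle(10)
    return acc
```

Transformed code:
def run(vals, acc):
    tmp = 39
    limit = vals
    if tmp <= 24 < 30:
        tmp = (tmp < 20) - (tmp != vals)
        tmp += vals != limit
    else:
        tmp += tmp // 5
    nodes = []
    for acc in tmp:
        if tmp != vals:
            nodes.append(6)
    limit = limit + 4
    vals = (limit != 37) % (11 == 31)
    handle(10)
    return acc

12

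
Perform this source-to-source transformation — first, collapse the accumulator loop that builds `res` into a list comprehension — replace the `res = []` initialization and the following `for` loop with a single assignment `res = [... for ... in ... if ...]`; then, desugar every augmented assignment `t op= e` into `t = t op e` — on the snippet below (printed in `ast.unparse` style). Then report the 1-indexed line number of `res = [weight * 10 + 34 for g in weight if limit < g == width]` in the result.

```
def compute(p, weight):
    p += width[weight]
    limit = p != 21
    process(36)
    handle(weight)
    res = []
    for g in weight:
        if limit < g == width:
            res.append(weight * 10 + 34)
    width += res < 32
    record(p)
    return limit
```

Transformed code:
def compute(p, weight):
    p = p + width[weight]
    limit = p != 21
    process(36)
    handle(weight)
    res = [weight * 10 + 34 for g in weight if limit < g == width]
    width = width + (res < 32)
    record(p)
    return limit

6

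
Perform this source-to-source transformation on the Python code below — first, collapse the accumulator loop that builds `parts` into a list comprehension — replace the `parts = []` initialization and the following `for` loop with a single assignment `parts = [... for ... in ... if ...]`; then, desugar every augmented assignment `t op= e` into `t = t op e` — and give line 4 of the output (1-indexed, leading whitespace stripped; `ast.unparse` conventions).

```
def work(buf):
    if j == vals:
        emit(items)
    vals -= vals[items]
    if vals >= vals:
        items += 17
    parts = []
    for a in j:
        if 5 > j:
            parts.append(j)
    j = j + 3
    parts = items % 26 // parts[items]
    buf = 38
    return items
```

Transformed code:
def work(buf):
    if j == vals:
        emit(items)
    vals = vals - vals[items]
    if vals >= vals:
        items = items + 17
    parts = [j for a in j if 5 > j]
    j = j + 3
    parts = items % 26 // parts[items]
    buf = 38
    return items

vals = vals - vals[items]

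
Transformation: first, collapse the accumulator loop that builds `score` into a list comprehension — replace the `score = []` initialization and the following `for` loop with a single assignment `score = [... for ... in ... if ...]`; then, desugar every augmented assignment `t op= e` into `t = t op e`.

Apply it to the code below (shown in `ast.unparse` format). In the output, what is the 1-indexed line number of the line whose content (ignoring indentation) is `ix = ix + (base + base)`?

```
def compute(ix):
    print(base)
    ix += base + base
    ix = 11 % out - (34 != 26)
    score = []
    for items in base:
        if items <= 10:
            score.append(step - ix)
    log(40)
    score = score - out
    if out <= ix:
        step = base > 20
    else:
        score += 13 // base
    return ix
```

Transformed code:
def compute(ix):
    print(base)
    ix = ix + (base + base)
    ix = 11 % out - (34 != 26)
    score = [step - ix for items in base if items <= 10]
    log(40)
    score = score - out
    if out <= ix:
        step = base > 20
    else:
        score = score + 13 // base
    return ix

3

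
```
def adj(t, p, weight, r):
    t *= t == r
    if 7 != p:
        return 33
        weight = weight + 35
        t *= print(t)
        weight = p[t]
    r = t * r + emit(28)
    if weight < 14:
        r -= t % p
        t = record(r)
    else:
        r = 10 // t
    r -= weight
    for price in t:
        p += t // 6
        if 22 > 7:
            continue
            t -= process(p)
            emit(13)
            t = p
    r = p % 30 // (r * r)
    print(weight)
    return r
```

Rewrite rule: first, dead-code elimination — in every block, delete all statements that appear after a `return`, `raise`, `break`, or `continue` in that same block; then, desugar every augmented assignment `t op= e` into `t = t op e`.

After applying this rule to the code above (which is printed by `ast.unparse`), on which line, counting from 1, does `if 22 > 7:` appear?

Transformed code:
def adj(t, p, weight, r):
    t = t * (t == r)
    if 7 != p:
        return 33
    r = t * r + emit(28)
    if weight < 14:
        r = r - t % p
        t = record(r)
    else:
        r = 10 // t
    r = r - weight
    for price in t:
        p = p + t // 6
        if 22 > 7:
            continue
    r = p % 30 // (r * r)
    print(weight)
    return r

14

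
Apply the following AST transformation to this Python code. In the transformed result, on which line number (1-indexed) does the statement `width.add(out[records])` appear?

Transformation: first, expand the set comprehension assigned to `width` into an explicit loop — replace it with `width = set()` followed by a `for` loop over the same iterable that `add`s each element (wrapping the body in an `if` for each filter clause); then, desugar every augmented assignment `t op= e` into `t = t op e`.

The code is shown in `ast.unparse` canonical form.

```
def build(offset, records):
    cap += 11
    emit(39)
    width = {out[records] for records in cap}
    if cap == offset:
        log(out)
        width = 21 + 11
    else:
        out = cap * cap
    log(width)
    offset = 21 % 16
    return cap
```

Transformed code:
def build(offset, records):
    cap = cap + 11
    emit(39)
    width = set()
    for records in cap:
        width.add(out[records])
    if cap == offset:
        log(out)
        width = 21 + 11
    else:
        out = cap * cap
    log(width)
    offset = 21 % 16
    return cap

6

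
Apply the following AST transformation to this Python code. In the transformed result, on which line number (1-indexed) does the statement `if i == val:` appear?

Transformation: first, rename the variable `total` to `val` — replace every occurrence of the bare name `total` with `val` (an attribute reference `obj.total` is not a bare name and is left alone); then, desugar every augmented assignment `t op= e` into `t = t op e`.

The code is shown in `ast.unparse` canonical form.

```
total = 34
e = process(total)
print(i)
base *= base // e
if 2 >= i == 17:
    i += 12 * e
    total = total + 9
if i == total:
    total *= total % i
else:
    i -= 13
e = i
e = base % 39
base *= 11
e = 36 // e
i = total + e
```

Transformed code:
val = 34
e = process(val)
print(i)
base = base * (base // e)
if 2 >= i == 17:
    i = i + 12 * e
    val = val + 9
if i == val:
    val = val * (val % i)
else:
    i = i - 13
e = i
e = base % 39
base = base * 11
e = 36 // e
i = val + e

8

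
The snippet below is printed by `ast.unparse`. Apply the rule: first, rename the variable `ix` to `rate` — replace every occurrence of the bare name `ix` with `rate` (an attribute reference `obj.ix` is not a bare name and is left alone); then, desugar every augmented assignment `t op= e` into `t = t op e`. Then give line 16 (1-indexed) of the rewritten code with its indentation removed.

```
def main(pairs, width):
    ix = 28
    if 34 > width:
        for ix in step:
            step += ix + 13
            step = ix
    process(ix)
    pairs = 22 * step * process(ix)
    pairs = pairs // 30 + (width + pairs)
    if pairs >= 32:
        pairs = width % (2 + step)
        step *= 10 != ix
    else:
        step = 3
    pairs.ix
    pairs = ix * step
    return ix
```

Transformed code:
def main(pairs, width):
    rate = 28
    if 34 > width:
        for rate in step:
            step = step + (rate + 13)
            step = rate
    process(rate)
    pairs = 22 * step * process(rate)
    pairs = pairs // 30 + (width + pairs)
    if pairs >= 32:
        pairs = width % (2 + step)
        step = step * (10 != rate)
    else:
        step = 3
    pairs.ix
    pairs = rate * step
    return rate

pairs = rate * step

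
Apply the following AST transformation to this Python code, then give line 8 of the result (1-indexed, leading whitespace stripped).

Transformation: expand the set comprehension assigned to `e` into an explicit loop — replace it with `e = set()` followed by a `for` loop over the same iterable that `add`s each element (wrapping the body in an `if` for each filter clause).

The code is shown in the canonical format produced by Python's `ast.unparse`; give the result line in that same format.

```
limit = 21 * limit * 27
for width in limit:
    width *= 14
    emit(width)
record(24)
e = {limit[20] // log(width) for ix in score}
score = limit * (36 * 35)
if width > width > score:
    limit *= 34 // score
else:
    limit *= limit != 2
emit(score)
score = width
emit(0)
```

Transformed code:
limit = 21 * limit * 27
for width in limit:
    width *= 14
    emit(width)
record(24)
e = set()
for ix in score:
    e.add(limit[20] // log(width))
score = limit * (36 * 35)
if width > width > score:
    limit *= 34 // score
else:
    limit *= limit != 2
emit(score)
score = width
emit(0)

e.add(limit[20] // log(width))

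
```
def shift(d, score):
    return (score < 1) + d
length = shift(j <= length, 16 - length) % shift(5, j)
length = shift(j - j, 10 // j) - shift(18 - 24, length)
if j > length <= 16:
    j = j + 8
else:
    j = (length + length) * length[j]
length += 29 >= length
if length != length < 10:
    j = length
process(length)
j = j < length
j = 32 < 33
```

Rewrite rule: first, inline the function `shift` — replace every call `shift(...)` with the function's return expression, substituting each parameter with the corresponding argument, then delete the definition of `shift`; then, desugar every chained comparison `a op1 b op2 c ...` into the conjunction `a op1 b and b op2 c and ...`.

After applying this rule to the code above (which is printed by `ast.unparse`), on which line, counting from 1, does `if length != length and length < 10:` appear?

8

Transformed code:
length = ((16 - length < 1) + (j <= length)) % ((j < 1) + 5)
length = (10 // j < 1) + (j - j) - ((length < 1) + (18 - 24))
if j > length and length <= 16:
    j = j + 8
else:
    j = (length + length) * length[j]
length += 29 >= length
if length != length and length < 10:
    j = length
process(length)
j = j < length
j = 32 < 33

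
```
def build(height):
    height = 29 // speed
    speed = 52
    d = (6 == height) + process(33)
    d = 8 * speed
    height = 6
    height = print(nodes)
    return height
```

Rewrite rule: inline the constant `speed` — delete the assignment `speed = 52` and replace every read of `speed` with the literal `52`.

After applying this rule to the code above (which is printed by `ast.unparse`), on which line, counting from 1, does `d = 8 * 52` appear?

Transformed code:
def build(height):
    height = 29 // 52
    d = (6 == height) + process(33)
    d = 8 * 52
    height = 6
    height = print(nodes)
    return height

4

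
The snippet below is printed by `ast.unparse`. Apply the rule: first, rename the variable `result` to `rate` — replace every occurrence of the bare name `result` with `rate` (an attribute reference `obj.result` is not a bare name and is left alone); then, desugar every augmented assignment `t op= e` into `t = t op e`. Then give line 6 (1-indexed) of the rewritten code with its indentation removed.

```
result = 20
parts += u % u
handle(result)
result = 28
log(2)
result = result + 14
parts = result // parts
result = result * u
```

Transformed code:
rate = 20
parts = parts + u % u
handle(rate)
rate = 28
log(2)
rate = rate + 14
parts = rate // parts
rate = rate * u

rate = rate + 14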